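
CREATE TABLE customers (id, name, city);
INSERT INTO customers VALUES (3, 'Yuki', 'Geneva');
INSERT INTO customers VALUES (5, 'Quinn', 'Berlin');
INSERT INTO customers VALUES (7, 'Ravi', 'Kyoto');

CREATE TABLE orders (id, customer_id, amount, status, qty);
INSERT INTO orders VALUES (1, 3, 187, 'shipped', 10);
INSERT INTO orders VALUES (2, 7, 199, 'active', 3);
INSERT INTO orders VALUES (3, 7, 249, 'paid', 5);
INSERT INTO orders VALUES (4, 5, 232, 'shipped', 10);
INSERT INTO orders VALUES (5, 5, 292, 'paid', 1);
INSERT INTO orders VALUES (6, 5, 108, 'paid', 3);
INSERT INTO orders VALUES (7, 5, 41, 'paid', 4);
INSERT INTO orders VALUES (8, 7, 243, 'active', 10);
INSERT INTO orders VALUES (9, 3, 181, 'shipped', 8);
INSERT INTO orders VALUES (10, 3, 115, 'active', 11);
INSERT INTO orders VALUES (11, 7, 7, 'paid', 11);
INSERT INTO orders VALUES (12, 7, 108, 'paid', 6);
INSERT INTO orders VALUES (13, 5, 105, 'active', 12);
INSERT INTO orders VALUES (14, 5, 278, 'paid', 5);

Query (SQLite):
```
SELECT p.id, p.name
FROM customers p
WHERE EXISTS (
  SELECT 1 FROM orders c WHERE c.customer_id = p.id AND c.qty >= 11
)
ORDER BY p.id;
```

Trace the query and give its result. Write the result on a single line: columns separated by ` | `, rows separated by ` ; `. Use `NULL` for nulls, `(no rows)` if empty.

For each customers row, check whether any orders with matching customer_id has qty >= 11.
Keep rows where that is true.

3 | Yuki ; 5 | Quinn ; 7 | Ravi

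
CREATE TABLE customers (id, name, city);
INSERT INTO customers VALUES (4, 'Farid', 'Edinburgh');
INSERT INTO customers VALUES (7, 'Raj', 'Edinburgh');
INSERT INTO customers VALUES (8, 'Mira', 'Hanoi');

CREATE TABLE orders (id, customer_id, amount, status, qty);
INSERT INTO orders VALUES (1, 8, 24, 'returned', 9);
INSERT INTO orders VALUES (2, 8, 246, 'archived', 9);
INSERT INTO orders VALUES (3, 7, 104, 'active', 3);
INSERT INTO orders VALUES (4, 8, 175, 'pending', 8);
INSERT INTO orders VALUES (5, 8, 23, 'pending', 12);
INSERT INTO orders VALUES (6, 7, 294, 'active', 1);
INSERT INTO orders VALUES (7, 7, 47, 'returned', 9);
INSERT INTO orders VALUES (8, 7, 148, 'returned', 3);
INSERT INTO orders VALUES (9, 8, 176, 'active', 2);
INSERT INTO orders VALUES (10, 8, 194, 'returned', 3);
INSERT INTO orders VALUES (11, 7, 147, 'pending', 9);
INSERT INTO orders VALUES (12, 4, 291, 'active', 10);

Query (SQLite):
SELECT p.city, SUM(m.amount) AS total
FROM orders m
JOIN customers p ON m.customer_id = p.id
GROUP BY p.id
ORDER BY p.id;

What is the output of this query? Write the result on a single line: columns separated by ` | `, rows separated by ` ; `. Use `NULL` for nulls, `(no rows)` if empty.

Edinburgh | 291 ; Edinburgh | 740 ; Hanoi | 838

Join each orders row to its customers via customer_id.
Group joined rows by customers.id; compute SUM(m.amount) per group.
  4: ids {12} → SUM(m.amount)=291
  7: ids {3, 6, 7, 8, 11} → SUM(m.amount)=740
  8: ids {1, 2, 4, 5, 9, 10} → SUM(m.amount)=838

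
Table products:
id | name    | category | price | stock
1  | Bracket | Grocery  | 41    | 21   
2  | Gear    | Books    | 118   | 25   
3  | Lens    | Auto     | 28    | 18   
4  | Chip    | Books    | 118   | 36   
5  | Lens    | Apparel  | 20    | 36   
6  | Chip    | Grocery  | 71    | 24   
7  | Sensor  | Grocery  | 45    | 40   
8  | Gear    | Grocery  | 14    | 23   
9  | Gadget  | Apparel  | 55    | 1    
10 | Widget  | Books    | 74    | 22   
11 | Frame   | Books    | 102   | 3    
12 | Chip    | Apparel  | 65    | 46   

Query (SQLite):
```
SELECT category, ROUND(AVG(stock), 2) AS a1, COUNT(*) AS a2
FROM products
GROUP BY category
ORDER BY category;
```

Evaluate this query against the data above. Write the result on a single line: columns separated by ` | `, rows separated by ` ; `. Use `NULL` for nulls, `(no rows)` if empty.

Group products by category.
Per group compute: ROUND(AVG(stock), 2), COUNT(*).
  Apparel: ids {5, 9, 12} → ROUND(AVG(stock), 2)=27.67, COUNT(*)=3
  Auto: ids {3} → ROUND(AVG(stock), 2)=18, COUNT(*)=1
  Books: ids {2, 4, 10, 11} → ROUND(AVG(stock), 2)=21.5, COUNT(*)=4
  Grocery: ids {1, 6, 7, 8} → ROUND(AVG(stock), 2)=27, COUNT(*)=4

Apparel | 27.67 | 3 ; Auto | 18 | 1 ; Books | 21.5 | 4 ; Grocery | 27 | 4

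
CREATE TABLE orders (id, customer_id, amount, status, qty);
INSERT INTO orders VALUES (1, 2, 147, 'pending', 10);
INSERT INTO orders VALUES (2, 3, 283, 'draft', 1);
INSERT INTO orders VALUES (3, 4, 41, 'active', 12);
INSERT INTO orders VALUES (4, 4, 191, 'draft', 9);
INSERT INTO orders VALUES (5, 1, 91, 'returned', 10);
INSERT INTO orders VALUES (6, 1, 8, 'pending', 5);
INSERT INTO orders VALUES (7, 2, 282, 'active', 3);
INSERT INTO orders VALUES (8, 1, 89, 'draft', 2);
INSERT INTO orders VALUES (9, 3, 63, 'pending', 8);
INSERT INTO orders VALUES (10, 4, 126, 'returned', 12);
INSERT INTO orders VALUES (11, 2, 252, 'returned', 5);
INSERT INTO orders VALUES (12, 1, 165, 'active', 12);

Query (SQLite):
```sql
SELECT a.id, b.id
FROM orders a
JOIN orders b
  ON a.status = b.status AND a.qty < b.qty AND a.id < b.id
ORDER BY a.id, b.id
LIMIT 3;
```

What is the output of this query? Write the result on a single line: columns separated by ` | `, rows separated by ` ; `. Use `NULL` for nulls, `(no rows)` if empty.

2 | 4 ; 2 | 8 ; 5 | 10

Pairs (a,b) with same status, a.qty < b.qty, a.id < b.id.
status groups: active:{3,7,12} draft:{2,4,8} pending:{1,6,9} returned:{5,10,11}
Ordered by (a.id, b.id); first 3.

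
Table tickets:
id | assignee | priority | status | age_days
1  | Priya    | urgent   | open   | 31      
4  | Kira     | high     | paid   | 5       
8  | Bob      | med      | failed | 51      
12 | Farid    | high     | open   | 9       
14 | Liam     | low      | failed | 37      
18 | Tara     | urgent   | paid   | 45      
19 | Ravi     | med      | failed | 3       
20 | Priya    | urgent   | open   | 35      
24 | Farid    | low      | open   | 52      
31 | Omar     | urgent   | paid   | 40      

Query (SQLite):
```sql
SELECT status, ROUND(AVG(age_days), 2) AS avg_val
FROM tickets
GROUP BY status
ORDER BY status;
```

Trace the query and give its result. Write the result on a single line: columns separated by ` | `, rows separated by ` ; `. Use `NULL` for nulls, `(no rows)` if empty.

failed | 30.33 ; open | 31.75 ; paid | 30

Partition tickets by status; compute ROUND(AVG(age_days), 2) within each group.
  failed: ids {8, 14, 19} → ROUND(AVG(age_days), 2)=30.33
  open: ids {1, 12, 20, 24} → ROUND(AVG(age_days), 2)=31.75
  paid: ids {4, 18, 31} → ROUND(AVG(age_days), 2)=30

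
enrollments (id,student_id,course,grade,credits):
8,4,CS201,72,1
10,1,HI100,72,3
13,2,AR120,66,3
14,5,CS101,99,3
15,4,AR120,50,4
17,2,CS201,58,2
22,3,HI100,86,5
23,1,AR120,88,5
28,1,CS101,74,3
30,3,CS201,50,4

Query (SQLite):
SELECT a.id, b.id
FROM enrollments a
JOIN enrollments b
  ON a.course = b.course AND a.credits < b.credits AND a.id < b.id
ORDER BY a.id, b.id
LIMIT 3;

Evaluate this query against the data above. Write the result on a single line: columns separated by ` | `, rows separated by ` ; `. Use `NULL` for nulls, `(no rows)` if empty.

Pairs (a,b) with same course, a.credits < b.credits, a.id < b.id.
course groups: AR120:{13,15,23} CS101:{14,28} CS201:{8,17,30} HI100:{10,22}
Ordered by (a.id, b.id); first 3.

8 | 17 ; 8 | 30 ; 10 | 22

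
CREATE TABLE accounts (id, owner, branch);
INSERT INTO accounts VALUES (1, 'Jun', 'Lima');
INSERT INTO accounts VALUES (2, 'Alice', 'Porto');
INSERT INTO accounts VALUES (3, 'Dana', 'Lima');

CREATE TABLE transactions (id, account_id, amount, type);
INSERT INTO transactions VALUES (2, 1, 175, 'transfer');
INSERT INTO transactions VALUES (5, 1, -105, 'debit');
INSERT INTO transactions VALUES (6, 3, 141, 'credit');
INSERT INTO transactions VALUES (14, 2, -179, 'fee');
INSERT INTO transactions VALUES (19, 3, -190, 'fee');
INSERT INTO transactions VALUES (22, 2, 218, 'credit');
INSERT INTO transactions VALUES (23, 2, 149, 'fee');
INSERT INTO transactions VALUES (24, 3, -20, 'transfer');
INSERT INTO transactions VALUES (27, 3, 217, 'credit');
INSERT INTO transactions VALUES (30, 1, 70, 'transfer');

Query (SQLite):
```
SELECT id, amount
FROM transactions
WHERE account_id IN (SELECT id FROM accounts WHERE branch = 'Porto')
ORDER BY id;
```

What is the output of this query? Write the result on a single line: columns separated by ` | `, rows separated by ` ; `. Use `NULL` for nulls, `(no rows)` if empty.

14 | -179 ; 22 | 218 ; 23 | 149

Inner query: accounts.id where branch = 'Porto'.
Outer: keep transactions rows whose account_id is in that set.
Inner query → {2}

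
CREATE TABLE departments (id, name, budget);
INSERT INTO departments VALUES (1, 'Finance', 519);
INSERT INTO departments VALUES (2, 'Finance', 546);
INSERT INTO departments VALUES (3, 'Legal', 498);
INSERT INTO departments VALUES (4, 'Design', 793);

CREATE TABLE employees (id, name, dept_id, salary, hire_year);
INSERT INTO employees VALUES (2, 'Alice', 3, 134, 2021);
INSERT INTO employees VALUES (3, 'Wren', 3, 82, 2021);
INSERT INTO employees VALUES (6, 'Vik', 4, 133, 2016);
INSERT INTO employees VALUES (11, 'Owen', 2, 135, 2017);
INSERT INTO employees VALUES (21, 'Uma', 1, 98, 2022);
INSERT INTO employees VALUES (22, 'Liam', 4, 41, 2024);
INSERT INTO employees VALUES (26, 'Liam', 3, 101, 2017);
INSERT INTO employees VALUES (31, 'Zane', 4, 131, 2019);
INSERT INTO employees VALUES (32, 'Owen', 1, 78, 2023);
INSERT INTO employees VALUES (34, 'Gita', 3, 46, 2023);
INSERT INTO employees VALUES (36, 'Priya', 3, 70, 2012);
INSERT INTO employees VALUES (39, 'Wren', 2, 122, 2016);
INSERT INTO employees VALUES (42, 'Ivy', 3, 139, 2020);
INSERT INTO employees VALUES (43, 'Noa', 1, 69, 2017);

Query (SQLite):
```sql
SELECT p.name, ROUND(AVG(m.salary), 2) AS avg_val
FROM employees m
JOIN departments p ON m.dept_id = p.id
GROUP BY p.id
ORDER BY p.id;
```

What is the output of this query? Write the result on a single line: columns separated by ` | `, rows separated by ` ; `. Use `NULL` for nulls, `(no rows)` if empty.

Join each employees row to its departments via dept_id.
Group joined rows by departments.id; compute ROUND(AVG(m.salary), 2) per group.
  1: ids {21, 32, 43} → ROUND(AVG(m.salary), 2)=81.67
  2: ids {11, 39} → ROUND(AVG(m.salary), 2)=128.5
  3: ids {2, 3, 26, 34, 36, 42} → ROUND(AVG(m.salary), 2)=95.33
  4: ids {6, 22, 31} → ROUND(AVG(m.salary), 2)=101.67

Finance | 81.67 ; Finance | 128.5 ; Legal | 95.33 ; Design | 101.67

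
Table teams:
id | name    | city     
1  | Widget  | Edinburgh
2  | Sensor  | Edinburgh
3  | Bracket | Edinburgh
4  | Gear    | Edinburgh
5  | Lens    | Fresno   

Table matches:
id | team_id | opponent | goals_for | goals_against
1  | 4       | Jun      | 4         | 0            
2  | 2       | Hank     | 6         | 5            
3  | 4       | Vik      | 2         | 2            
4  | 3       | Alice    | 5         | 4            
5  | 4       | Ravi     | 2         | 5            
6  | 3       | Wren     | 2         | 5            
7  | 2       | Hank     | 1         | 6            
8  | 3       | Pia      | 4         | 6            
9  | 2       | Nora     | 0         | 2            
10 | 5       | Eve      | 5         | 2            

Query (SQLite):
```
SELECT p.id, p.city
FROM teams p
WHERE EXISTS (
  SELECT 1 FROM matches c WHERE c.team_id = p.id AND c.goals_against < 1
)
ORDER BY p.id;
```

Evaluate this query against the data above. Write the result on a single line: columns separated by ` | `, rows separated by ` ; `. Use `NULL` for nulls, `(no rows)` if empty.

For each teams row, check whether any matches with matching team_id has goals_against < 1.
Keep rows where that is true.

4 | Edinburgh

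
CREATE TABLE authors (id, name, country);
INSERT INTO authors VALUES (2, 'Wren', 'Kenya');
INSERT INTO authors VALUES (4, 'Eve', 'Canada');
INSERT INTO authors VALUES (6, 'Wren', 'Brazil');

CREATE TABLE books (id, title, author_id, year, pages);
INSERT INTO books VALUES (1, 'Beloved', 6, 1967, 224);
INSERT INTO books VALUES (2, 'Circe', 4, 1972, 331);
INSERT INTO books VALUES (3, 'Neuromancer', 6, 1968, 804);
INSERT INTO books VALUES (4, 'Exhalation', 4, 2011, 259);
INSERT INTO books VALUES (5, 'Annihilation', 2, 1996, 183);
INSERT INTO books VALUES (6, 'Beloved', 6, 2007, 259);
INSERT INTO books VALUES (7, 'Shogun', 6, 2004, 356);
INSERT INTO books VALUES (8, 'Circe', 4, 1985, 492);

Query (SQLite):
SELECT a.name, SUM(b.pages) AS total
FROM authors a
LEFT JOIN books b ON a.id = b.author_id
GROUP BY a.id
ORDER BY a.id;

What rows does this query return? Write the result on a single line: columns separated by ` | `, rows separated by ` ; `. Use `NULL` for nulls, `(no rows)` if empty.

LEFT JOIN keeps every authors row; unmatched ones get NULL for books columns.
Group by authors.id and compute SUM(b.pages). SUM over an all-NULL group is NULL.
  2: ids {5} → SUM(b.pages)=183
  4: ids {2, 4, 8} → SUM(b.pages)=1082
  6: ids {1, 3, 6, 7} → SUM(b.pages)=1643

Wren | 183 ; Eve | 1082 ; Wren | 1643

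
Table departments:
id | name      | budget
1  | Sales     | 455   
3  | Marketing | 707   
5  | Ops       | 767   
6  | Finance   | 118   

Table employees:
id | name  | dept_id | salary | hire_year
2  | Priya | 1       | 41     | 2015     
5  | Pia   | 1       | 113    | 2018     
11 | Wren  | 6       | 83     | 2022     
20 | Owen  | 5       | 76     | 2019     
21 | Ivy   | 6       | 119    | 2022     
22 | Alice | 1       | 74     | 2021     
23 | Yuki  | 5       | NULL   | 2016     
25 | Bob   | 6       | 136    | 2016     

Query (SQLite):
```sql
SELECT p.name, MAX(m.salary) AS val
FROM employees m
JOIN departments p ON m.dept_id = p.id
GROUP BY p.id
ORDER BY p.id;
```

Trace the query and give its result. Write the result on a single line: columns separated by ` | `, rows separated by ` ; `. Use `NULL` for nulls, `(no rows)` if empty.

Sales | 113 ; Ops | 76 ; Finance | 136

Join each employees row to its departments via dept_id.
Group joined rows by departments.id; compute MAX(m.salary) per group.
  1: ids {2, 5, 22} → MAX(m.salary)=113
  5: ids {20, 23} → MAX(m.salary)=76
  6: ids {11, 21, 25} → MAX(m.salary)=136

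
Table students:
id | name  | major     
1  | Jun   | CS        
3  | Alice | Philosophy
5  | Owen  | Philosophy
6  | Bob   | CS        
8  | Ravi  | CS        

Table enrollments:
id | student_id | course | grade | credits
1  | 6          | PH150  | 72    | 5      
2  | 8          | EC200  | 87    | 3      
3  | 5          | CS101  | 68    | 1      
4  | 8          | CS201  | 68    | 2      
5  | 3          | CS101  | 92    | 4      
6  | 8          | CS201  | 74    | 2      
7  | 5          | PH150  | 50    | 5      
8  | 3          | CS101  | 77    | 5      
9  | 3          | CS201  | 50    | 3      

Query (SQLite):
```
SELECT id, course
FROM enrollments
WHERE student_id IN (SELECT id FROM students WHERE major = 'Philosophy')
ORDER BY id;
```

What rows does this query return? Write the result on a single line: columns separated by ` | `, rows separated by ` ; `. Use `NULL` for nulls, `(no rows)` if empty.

Inner query: students.id where major = 'Philosophy'.
Outer: keep enrollments rows whose student_id is in that set.
Inner query → {3, 5}

3 | CS101 ; 5 | CS101 ; 7 | PH150 ; 8 | CS101 ; 9 | CS201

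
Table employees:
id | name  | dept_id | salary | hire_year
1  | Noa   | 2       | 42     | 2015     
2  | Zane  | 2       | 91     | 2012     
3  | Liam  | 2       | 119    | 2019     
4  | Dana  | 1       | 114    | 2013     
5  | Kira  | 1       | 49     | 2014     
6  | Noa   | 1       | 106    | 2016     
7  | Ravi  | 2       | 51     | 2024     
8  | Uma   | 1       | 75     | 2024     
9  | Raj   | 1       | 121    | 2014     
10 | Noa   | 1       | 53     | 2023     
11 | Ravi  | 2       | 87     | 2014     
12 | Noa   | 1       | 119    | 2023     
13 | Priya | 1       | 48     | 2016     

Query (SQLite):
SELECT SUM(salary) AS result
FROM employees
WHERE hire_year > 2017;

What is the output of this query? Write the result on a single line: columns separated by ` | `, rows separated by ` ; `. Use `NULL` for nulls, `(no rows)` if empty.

Rows where hire_year > 2017 → salary values: [119, 51, 75, 53, 119].
SUM of non-NULL values = 417.

417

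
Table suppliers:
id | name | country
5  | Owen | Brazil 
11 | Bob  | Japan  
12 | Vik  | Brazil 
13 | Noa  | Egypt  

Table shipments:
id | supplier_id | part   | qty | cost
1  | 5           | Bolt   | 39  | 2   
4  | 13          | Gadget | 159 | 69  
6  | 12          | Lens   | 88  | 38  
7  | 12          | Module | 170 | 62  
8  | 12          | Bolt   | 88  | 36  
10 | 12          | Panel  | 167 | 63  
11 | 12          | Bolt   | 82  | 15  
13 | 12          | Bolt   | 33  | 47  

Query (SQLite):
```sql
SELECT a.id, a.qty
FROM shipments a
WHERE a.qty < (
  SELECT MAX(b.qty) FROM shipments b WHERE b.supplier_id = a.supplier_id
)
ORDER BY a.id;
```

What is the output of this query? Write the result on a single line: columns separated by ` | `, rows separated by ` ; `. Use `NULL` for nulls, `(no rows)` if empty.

6 | 88 ; 8 | 88 ; 10 | 167 ; 11 | 82 ; 13 | 33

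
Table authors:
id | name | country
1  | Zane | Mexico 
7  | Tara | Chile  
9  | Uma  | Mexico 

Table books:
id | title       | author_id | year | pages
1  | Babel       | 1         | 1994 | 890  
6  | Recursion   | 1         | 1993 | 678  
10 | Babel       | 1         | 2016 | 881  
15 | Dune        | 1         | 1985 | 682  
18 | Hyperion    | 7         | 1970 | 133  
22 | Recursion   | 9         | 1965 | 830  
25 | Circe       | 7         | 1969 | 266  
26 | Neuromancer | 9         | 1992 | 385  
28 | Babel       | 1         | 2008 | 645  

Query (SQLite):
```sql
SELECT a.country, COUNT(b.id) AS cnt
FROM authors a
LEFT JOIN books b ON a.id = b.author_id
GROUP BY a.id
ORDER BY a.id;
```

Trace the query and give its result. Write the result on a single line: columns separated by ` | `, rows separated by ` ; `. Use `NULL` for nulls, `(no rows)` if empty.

LEFT JOIN keeps every authors row; unmatched ones get NULL for books columns.
Group by authors.id and compute COUNT(b.id). COUNT(col) of an all-NULL group is 0.
  1: ids {1, 6, 10, 15, 28} → COUNT(b.id)=5
  7: ids {18, 25} → COUNT(b.id)=2
  9: ids {22, 26} → COUNT(b.id)=2

Mexico | 5 ; Chile | 2 ; Mexico | 2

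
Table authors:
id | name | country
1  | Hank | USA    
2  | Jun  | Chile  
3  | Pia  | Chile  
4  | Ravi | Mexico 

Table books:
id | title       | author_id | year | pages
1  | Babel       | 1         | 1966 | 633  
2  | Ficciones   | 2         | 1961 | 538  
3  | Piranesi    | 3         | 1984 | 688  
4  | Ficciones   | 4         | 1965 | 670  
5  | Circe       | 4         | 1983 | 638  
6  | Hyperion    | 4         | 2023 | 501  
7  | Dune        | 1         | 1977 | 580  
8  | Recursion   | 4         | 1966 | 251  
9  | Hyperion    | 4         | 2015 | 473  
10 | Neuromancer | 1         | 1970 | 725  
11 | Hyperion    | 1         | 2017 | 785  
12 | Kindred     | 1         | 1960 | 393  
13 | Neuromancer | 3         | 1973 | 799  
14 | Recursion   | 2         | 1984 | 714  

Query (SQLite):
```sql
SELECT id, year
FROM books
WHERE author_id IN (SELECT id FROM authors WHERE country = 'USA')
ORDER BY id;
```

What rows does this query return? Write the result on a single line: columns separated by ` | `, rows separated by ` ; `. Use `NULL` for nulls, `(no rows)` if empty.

Inner query: authors.id where country = 'USA'.
Outer: keep books rows whose author_id is in that set.
Inner query → {1}

1 | 1966 ; 7 | 1977 ; 10 | 1970 ; 11 | 2017 ; 12 | 1960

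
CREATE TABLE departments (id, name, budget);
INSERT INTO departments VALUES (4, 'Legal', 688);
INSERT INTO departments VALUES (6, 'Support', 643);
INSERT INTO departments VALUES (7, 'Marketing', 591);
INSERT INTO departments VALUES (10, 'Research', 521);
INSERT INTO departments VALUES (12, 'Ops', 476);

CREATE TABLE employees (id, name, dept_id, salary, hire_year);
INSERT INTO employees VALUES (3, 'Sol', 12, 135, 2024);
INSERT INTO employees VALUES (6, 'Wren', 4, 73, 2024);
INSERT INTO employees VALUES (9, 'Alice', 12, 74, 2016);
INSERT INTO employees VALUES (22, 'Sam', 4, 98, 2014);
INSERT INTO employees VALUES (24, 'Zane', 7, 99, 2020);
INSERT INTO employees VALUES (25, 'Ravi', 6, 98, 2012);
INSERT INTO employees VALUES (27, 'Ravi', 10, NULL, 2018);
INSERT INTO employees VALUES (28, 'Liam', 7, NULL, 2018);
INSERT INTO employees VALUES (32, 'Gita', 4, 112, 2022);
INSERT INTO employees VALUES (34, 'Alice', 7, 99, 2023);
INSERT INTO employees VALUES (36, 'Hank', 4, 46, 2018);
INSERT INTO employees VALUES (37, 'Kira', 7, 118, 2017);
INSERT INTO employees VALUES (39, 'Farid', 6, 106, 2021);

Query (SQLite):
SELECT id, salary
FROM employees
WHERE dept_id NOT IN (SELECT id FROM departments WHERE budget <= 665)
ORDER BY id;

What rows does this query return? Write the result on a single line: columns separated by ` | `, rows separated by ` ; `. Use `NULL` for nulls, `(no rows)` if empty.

6 | 73 ; 22 | 98 ; 32 | 112 ; 36 | 46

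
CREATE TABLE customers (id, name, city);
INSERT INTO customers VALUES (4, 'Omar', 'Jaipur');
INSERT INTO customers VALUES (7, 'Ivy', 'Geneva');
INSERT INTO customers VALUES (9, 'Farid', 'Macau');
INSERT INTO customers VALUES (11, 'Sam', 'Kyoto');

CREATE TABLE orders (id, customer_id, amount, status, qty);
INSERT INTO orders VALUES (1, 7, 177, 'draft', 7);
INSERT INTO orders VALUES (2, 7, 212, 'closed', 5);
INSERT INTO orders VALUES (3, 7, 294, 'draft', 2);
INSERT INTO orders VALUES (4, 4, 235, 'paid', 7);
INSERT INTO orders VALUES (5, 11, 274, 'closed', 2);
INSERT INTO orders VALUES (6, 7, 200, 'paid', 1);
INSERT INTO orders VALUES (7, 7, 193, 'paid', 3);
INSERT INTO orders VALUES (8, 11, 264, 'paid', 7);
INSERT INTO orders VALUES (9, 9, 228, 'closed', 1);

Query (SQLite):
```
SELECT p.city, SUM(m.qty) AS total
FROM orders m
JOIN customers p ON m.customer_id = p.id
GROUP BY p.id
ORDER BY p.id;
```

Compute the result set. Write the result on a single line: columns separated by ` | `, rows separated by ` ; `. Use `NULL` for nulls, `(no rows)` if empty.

Jaipur | 7 ; Geneva | 18 ; Macau | 1 ; Kyoto | 9

Join each orders row to its customers via customer_id.
Group joined rows by customers.id; compute SUM(m.qty) per group.
  4: ids {4} → SUM(m.qty)=7
  7: ids {1, 2, 3, 6, 7} → SUM(m.qty)=18
  9: ids {9} → SUM(m.qty)=1
  11: ids {5, 8} → SUM(m.qty)=9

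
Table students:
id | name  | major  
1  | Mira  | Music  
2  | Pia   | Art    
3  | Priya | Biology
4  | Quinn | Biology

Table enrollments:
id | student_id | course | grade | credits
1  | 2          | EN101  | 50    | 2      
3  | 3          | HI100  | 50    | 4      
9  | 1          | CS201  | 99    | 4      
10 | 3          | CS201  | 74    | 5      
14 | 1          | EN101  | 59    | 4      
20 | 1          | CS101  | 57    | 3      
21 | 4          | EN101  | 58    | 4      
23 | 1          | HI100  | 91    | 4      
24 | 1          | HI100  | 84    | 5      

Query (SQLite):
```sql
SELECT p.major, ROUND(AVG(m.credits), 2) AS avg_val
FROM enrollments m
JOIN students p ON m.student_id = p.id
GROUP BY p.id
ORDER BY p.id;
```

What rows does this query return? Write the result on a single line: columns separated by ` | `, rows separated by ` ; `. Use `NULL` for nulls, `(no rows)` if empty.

Music | 4 ; Art | 2 ; Biology | 4.5 ; Biology | 4

Join each enrollments row to its students via student_id.
Group joined rows by students.id; compute ROUND(AVG(m.credits), 2) per group.
  1: ids {9, 14, 20, 23, 24} → ROUND(AVG(m.credits), 2)=4
  2: ids {1} → ROUND(AVG(m.credits), 2)=2
  3: ids {3, 10} → ROUND(AVG(m.credits), 2)=4.5
  4: ids {21} → ROUND(AVG(m.credits), 2)=4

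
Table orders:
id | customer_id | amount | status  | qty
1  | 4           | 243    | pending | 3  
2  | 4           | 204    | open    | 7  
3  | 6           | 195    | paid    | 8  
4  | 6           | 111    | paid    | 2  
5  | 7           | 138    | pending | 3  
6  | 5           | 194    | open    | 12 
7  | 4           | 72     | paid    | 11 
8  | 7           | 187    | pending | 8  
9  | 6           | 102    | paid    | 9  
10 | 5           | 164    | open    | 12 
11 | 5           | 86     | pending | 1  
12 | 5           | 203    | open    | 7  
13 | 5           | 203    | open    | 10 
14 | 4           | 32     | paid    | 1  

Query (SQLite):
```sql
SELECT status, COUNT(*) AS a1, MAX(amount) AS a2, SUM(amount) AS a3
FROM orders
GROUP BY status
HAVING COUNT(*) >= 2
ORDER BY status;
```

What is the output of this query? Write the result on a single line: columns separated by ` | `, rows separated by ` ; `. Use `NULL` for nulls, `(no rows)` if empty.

open | 5 | 204 | 968 ; paid | 5 | 195 | 512 ; pending | 4 | 243 | 654

Group orders by status.
Per group compute: COUNT(*), MAX(amount), SUM(amount).
HAVING: drop groups with fewer than 2 rows.
  open: ids {2, 6, 10, 12, 13} → COUNT(*)=5, MAX(amount)=204, SUM(amount)=968
  paid: ids {3, 4, 7, 9, 14} → COUNT(*)=5, MAX(amount)=195, SUM(amount)=512
  pending: ids {1, 5, 8, 11} → COUNT(*)=4, MAX(amount)=243, SUM(amount)=654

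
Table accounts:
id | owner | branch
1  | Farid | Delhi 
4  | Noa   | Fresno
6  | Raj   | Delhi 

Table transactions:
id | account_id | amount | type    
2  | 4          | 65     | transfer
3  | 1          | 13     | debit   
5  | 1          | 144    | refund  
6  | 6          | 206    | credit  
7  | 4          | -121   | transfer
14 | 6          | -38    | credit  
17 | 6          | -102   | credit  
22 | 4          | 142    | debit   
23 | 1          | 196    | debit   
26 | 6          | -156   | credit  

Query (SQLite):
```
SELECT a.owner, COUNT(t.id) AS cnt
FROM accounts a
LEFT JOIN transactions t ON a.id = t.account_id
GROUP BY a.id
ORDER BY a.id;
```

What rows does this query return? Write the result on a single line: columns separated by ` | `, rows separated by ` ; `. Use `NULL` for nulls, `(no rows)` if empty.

LEFT JOIN keeps every accounts row; unmatched ones get NULL for transactions columns.
Group by accounts.id and compute COUNT(t.id). COUNT(col) of an all-NULL group is 0.
  1: ids {3, 5, 23} → COUNT(t.id)=3
  4: ids {2, 7, 22} → COUNT(t.id)=3
  6: ids {6, 14, 17, 26} → COUNT(t.id)=4

Farid | 3 ; Noa | 3 ; Raj | 4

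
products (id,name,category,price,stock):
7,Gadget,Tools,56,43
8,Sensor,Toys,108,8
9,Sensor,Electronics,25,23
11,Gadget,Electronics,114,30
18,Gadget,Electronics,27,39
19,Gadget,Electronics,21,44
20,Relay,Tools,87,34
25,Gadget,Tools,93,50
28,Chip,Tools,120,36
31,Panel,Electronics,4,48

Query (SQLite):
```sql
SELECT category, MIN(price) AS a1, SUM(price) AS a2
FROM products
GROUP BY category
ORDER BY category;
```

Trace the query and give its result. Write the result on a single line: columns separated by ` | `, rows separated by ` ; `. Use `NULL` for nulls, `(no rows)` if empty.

Group products by category.
Per group compute: MIN(price), SUM(price).
  Electronics: ids {9, 11, 18, 19, 31} → MIN(price)=4, SUM(price)=191
  Tools: ids {7, 20, 25, 28} → MIN(price)=56, SUM(price)=356
  Toys: ids {8} → MIN(price)=108, SUM(price)=108

Electronics | 4 | 191 ; Tools | 56 | 356 ; Toys | 108 | 108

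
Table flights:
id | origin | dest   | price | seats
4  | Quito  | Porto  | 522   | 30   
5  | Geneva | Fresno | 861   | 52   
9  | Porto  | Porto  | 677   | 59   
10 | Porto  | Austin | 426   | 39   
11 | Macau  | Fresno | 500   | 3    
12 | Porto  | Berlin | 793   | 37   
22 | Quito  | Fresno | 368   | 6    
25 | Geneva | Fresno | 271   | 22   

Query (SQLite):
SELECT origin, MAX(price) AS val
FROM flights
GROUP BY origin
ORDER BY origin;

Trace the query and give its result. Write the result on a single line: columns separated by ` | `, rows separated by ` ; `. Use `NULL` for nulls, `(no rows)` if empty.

Partition flights by origin; compute MAX(price) within each group.
  Geneva: ids {5, 25} → MAX(price)=861
  Macau: ids {11} → MAX(price)=500
  Porto: ids {9, 10, 12} → MAX(price)=793
  Quito: ids {4, 22} → MAX(price)=522

Geneva | 861 ; Macau | 500 ; Porto | 793 ; Quito | 522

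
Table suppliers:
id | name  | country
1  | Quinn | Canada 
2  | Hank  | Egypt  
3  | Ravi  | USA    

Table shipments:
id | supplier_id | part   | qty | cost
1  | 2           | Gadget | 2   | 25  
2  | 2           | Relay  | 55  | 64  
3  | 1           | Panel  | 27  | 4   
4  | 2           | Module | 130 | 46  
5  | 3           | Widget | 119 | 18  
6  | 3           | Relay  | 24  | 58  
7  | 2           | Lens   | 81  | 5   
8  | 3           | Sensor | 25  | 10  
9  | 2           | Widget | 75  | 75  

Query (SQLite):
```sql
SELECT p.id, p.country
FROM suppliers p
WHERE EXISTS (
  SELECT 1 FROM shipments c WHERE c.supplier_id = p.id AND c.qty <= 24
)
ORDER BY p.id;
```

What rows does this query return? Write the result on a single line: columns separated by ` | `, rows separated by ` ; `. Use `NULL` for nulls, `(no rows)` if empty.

2 | Egypt ; 3 | USA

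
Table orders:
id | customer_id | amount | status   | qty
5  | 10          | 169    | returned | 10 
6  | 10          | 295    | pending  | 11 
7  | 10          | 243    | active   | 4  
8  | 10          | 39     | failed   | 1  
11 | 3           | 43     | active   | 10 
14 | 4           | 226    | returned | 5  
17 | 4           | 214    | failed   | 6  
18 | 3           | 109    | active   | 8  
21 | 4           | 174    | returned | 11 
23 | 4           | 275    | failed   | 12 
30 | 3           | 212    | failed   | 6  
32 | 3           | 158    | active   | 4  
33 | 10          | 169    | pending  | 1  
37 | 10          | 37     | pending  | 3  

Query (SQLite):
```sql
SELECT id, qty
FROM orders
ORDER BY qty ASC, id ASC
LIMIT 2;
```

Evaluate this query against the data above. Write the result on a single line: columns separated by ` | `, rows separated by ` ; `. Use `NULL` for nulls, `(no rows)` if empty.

8 | 1 ; 33 | 1

Sort by qty asc, tiebreak id asc: (1, id=8), (1, id=33), (3, id=37), (4, id=7), (4, id=32) …. Take first 2.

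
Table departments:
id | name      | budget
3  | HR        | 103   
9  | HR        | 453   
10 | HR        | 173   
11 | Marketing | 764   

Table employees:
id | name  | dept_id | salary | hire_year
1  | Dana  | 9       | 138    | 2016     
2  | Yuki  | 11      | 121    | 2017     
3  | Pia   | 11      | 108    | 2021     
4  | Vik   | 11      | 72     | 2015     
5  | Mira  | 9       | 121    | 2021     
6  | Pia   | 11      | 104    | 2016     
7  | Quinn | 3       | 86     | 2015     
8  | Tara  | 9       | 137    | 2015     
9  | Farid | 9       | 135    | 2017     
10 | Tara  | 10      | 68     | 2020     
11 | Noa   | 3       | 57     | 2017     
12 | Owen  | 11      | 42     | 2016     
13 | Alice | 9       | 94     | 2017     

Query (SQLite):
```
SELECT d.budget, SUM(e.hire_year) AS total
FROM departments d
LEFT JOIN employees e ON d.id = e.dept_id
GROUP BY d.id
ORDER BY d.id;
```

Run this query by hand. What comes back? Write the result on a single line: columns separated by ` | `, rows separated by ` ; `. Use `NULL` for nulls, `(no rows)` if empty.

LEFT JOIN keeps every departments row; unmatched ones get NULL for employees columns.
Group by departments.id and compute SUM(e.hire_year). SUM over an all-NULL group is NULL.
  3: ids {7, 11} → SUM(e.hire_year)=4032
  9: ids {1, 5, 8, 9, 13} → SUM(e.hire_year)=10086
  10: ids {10} → SUM(e.hire_year)=2020
  11: ids {2, 3, 4, 6, 12} → SUM(e.hire_year)=10085

103 | 4032 ; 453 | 10086 ; 173 | 2020 ; 764 | 10085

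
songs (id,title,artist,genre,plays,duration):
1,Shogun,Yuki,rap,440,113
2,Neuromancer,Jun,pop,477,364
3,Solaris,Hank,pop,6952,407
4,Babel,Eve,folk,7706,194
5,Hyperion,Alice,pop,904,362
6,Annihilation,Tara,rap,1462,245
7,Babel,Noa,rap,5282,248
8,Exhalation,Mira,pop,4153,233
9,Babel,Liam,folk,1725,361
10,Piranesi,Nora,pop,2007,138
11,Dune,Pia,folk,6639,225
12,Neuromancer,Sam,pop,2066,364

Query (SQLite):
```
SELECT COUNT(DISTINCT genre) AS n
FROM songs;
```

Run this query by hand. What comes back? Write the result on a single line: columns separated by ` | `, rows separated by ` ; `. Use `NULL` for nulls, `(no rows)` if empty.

Count distinct non-NULL genre values.

3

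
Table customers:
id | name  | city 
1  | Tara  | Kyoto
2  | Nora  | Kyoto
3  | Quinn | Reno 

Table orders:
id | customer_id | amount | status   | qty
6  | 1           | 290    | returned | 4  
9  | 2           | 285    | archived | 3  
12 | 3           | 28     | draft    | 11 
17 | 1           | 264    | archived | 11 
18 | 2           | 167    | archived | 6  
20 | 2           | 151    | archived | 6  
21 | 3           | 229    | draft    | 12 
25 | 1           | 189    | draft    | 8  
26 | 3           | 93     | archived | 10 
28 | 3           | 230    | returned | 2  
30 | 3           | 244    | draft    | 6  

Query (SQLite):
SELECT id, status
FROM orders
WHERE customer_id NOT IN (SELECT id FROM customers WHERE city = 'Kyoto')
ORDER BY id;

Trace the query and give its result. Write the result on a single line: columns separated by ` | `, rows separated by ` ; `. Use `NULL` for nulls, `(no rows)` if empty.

12 | draft ; 21 | draft ; 26 | archived ; 28 | returned ; 30 | draft

Inner query: customers.id where city = 'Kyoto'.
Outer: keep orders rows whose customer_id is not in that set.
Inner query → {1, 2}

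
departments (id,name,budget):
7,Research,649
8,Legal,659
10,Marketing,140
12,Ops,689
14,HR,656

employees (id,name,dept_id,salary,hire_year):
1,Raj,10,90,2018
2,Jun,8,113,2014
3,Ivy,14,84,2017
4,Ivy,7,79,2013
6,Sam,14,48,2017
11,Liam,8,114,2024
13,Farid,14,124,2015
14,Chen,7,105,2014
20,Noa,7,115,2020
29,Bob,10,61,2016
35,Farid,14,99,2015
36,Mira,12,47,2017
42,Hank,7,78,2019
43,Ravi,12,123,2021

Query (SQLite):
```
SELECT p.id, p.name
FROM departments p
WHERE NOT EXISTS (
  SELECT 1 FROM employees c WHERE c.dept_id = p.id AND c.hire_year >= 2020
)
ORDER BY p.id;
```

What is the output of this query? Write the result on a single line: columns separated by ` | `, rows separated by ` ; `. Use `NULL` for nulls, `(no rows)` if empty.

10 | Marketing ; 14 | HR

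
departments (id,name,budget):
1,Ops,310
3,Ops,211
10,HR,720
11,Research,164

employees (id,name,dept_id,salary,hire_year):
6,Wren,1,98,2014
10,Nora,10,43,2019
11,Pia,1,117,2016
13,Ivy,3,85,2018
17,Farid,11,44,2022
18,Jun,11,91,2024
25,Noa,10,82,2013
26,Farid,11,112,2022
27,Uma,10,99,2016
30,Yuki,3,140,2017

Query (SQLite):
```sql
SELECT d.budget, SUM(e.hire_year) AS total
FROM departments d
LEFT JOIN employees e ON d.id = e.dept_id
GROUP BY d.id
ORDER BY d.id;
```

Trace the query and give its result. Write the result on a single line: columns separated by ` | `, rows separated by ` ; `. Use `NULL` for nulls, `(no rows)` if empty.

LEFT JOIN keeps every departments row; unmatched ones get NULL for employees columns.
Group by departments.id and compute SUM(e.hire_year). SUM over an all-NULL group is NULL.
  1: ids {6, 11} → SUM(e.hire_year)=4030
  3: ids {13, 30} → SUM(e.hire_year)=4035
  10: ids {10, 25, 27} → SUM(e.hire_year)=6048
  11: ids {17, 18, 26} → SUM(e.hire_year)=6068

310 | 4030 ; 211 | 4035 ; 720 | 6048 ; 164 | 6068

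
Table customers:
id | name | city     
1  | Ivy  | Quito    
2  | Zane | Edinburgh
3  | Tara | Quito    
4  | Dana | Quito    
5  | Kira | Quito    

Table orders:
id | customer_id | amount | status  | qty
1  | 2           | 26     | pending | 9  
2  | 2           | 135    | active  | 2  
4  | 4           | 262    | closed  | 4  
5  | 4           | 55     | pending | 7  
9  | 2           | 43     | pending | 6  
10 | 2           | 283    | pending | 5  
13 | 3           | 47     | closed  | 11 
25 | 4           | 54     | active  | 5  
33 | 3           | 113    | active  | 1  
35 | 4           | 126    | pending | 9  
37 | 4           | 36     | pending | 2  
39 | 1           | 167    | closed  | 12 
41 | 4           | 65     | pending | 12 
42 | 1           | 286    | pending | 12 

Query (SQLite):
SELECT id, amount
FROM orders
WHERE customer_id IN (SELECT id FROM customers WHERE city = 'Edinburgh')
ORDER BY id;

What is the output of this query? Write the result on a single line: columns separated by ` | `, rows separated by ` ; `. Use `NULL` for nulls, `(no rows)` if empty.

Inner query: customers.id where city = 'Edinburgh'.
Outer: keep orders rows whose customer_id is in that set.
Inner query → {2}

1 | 26 ; 2 | 135 ; 9 | 43 ; 10 | 283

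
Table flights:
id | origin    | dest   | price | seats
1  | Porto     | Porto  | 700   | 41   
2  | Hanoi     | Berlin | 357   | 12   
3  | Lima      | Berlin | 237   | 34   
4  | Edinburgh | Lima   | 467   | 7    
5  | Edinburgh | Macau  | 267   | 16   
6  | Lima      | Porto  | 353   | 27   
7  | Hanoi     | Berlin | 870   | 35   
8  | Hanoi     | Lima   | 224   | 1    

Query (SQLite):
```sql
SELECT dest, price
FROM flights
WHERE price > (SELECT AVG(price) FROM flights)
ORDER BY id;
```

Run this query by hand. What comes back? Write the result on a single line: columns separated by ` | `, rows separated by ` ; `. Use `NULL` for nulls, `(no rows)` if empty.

Porto | 700 ; Lima | 467 ; Berlin | 870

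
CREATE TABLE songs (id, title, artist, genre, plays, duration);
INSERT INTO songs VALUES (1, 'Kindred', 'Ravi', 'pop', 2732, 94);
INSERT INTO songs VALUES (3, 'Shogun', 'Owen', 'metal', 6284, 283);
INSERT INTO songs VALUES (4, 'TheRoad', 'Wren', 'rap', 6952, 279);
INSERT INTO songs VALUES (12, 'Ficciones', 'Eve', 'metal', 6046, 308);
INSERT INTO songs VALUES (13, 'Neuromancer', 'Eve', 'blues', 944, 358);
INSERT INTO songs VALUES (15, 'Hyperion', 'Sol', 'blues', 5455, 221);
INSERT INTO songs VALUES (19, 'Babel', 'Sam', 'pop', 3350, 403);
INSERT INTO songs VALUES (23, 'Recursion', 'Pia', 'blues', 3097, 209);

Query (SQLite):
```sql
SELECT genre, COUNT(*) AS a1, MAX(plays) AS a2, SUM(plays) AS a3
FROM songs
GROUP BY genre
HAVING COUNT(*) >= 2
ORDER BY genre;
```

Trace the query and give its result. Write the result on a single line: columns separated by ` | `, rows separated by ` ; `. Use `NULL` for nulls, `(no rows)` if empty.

blues | 3 | 5455 | 9496 ; metal | 2 | 6284 | 12330 ; pop | 2 | 3350 | 6082

Group songs by genre.
Per group compute: COUNT(*), MAX(plays), SUM(plays).
HAVING: drop groups with fewer than 2 rows.
  blues: ids {13, 15, 23} → COUNT(*)=3, MAX(plays)=5455, SUM(plays)=9496
  metal: ids {3, 12} → COUNT(*)=2, MAX(plays)=6284, SUM(plays)=12330
  pop: ids {1, 19} → COUNT(*)=2, MAX(plays)=3350, SUM(plays)=6082
  rap: ids {4} → COUNT(*)=1, MAX(plays)=6952, SUM(plays)=6952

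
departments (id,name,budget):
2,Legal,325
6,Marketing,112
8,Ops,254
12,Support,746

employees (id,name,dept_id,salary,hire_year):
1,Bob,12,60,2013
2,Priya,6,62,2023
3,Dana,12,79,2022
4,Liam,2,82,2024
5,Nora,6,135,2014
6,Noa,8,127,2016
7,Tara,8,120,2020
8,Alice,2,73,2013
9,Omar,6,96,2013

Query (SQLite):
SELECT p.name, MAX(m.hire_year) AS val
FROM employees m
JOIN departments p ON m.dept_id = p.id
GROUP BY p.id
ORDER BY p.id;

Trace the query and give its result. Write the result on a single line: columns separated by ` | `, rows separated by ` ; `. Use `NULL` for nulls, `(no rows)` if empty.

Join each employees row to its departments via dept_id.
Group joined rows by departments.id; compute MAX(m.hire_year) per group.
  2: ids {4, 8} → MAX(m.hire_year)=2024
  6: ids {2, 5, 9} → MAX(m.hire_year)=2023
  8: ids {6, 7} → MAX(m.hire_year)=2020
  12: ids {1, 3} → MAX(m.hire_year)=2022

Legal | 2024 ; Marketing | 2023 ; Ops | 2020 ; Support | 2022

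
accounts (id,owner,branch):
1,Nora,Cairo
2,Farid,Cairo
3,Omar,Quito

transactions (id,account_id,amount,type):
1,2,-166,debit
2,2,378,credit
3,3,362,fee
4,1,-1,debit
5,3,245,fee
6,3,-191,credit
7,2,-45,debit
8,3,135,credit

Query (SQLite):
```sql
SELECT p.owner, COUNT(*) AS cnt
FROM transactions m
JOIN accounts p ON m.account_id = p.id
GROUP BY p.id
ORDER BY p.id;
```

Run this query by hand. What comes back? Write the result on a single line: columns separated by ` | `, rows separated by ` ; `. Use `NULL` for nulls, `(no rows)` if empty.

Join each transactions row to its accounts via account_id.
Group joined rows by accounts.id; compute COUNT(*) per group.
  1: ids {4} → COUNT(*)=1
  2: ids {1, 2, 7} → COUNT(*)=3
  3: ids {3, 5, 6, 8} → COUNT(*)=4

Nora | 1 ; Farid | 3 ; Omar | 4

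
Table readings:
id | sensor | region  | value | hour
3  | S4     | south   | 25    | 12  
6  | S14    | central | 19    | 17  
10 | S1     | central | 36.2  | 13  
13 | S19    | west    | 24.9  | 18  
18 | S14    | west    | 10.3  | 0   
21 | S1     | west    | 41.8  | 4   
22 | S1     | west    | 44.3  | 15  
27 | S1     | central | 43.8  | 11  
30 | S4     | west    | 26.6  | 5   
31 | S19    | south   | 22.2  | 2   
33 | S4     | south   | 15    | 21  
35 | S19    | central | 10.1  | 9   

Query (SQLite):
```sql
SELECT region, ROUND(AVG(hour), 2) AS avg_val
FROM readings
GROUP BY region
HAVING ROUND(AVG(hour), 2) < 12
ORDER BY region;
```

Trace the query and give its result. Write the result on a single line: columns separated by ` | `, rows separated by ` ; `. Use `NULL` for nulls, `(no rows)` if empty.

south | 11.67 ; west | 8.4

Partition readings by region; compute ROUND(AVG(hour), 2) within each group.
HAVING: keep groups where ROUND(AVG(hour), 2) < 12.
  central: ids {6, 10, 27, 35} → ROUND(AVG(hour), 2)=12.5
  south: ids {3, 31, 33} → ROUND(AVG(hour), 2)=11.67
  west: ids {13, 18, 21, 22, 30} → ROUND(AVG(hour), 2)=8.4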